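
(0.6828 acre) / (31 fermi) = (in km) 8.914e+13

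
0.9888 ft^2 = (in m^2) 0.09186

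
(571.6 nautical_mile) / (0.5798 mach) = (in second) 5362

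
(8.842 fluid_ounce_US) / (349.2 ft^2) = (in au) 5.388e-17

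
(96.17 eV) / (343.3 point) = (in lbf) 2.86e-17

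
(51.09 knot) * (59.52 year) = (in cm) 4.933e+12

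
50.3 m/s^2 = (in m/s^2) 50.3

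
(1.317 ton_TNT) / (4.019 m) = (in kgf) 1.398e+08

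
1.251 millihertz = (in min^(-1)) 0.07506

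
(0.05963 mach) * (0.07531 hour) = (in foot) 1.806e+04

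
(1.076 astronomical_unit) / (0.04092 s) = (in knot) 7.647e+12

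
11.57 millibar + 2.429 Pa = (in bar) 0.01159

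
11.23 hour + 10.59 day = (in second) 9.554e+05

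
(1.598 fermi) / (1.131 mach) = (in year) 1.316e-25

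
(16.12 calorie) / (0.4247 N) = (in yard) 173.7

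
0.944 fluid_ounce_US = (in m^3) 2.792e-05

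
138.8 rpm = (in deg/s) 832.8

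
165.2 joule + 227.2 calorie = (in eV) 6.964e+21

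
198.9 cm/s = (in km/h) 7.16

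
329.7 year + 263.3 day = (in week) 1.723e+04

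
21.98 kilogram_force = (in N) 215.6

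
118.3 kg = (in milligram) 1.183e+08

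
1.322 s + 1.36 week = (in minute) 1.371e+04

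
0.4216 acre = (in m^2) 1706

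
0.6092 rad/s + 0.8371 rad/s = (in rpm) 13.81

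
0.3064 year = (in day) 111.8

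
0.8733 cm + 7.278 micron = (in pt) 24.78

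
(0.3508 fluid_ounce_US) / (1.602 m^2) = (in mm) 0.006476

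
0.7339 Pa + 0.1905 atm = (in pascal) 1.93e+04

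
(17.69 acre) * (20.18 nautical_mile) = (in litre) 2.676e+12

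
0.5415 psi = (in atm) 0.03685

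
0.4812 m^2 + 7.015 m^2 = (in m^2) 7.496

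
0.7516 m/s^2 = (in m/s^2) 0.7516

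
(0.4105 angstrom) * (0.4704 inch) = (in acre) 1.212e-16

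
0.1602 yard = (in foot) 0.4806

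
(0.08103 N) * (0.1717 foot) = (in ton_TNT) 1.014e-12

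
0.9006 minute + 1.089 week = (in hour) 183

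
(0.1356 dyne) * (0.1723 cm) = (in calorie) 5.584e-10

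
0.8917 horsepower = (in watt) 664.9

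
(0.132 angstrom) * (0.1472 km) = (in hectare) 1.943e-13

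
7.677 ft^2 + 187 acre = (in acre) 187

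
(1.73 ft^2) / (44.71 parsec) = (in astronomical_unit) 7.787e-31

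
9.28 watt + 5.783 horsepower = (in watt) 4322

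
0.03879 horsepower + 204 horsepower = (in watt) 1.522e+05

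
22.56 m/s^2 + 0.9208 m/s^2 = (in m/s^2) 23.48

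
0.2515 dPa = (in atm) 2.482e-07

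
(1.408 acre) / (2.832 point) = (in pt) 1.617e+10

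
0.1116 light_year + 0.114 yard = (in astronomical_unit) 7058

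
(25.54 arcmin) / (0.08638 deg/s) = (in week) 8.148e-06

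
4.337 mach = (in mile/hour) 3303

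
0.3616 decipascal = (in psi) 5.245e-06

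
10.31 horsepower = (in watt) 7688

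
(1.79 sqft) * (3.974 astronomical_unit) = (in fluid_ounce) 3.343e+15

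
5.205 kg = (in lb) 11.48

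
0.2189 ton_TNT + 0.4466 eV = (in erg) 9.159e+15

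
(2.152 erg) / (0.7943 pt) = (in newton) 0.000768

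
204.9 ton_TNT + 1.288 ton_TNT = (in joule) 8.627e+11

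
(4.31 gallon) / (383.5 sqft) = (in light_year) 4.84e-20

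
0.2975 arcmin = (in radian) 8.654e-05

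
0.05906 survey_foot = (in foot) 0.05906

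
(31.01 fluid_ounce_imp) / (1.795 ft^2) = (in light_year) 5.585e-19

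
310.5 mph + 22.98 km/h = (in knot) 282.2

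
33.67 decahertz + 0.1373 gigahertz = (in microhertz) 1.373e+14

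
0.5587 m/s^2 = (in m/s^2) 0.5587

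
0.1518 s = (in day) 1.757e-06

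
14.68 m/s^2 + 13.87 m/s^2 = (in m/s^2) 28.55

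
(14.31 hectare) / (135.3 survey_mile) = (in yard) 0.7187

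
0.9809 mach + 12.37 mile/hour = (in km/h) 1222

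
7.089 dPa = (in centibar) 0.0007089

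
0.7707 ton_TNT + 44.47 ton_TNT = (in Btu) 1.794e+08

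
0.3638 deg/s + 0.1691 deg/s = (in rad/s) 0.009301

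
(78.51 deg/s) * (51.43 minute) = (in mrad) 4.228e+06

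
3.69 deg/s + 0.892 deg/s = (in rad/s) 0.07997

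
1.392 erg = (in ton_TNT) 3.327e-17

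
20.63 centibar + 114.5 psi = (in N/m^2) 8.101e+05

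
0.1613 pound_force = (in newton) 0.7175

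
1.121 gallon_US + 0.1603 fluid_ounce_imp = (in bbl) 0.02672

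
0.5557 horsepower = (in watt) 414.4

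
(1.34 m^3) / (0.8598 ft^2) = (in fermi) 1.678e+16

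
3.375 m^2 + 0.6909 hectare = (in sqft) 7.44e+04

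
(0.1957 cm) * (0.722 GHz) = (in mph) 3.161e+06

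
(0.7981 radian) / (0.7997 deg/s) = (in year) 1.813e-06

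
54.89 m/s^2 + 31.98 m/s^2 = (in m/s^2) 86.87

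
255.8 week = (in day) 1791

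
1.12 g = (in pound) 0.002469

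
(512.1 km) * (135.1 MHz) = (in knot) 1.345e+14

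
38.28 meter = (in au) 2.559e-10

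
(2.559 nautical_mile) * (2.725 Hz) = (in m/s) 1.291e+04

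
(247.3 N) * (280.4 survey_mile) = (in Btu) 1.058e+05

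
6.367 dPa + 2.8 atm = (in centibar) 283.7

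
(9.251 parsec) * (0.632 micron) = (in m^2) 1.804e+11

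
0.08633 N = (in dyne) 8633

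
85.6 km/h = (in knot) 46.22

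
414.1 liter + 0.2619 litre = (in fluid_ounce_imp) 1.458e+04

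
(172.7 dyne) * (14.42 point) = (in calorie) 2.1e-06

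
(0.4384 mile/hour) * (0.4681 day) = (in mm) 7.926e+06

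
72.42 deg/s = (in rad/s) 1.264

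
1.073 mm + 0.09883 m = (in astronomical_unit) 6.678e-13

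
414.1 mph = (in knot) 359.8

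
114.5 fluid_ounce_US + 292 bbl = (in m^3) 46.43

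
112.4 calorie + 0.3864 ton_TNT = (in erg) 1.617e+16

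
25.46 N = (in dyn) 2.546e+06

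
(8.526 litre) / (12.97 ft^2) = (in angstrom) 7.076e+07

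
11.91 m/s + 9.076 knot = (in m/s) 16.58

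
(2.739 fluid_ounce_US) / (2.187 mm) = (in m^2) 0.03704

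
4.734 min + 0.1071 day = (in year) 0.0003024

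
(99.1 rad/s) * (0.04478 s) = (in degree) 254.3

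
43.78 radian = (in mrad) 4.378e+04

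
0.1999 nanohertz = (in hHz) 1.999e-12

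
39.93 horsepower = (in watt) 2.978e+04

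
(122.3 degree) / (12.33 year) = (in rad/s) 5.49e-09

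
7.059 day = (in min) 1.016e+04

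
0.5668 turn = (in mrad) 3561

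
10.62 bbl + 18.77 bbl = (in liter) 4673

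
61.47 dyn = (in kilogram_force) 6.268e-05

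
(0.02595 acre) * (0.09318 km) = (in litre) 9.785e+06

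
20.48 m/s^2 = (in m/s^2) 20.48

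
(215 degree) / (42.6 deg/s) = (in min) 0.08412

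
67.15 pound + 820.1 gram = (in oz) 1103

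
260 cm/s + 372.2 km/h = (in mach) 0.3113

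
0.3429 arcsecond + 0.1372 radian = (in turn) 0.02184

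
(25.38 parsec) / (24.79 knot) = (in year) 1.947e+09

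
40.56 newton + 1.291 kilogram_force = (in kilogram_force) 5.427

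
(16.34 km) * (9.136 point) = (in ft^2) 566.9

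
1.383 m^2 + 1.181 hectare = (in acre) 2.919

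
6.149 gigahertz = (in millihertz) 6.149e+12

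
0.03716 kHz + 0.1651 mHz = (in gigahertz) 3.716e-08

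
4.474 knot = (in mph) 5.149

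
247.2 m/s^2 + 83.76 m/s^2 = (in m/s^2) 331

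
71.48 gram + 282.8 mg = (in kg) 0.07176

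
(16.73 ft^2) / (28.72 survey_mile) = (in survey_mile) 2.089e-08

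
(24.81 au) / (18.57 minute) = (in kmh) 1.199e+10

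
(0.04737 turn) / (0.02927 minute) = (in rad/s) 0.1695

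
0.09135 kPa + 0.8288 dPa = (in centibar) 0.09143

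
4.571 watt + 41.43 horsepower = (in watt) 3.09e+04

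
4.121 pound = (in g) 1869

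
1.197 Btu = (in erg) 1.263e+10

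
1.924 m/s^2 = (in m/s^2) 1.924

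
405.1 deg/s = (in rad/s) 7.07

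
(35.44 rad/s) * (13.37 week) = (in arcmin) 9.852e+11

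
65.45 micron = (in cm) 0.006545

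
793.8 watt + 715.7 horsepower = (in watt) 5.345e+05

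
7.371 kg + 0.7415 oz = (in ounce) 260.7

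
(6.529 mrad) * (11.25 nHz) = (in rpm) 7.014e-10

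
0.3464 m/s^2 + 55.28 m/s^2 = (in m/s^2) 55.63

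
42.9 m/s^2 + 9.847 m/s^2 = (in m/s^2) 52.75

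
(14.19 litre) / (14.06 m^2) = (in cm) 0.1009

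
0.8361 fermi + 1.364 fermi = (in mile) 1.367e-18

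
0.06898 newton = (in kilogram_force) 0.007034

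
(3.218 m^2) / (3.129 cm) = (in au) 6.875e-10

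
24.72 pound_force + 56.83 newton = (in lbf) 37.5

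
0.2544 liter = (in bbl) 0.0016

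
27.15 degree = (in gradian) 30.17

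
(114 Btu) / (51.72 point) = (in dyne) 6.592e+11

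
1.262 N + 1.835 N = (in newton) 3.097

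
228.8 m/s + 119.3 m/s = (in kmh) 1253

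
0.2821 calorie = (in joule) 1.18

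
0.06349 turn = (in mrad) 398.9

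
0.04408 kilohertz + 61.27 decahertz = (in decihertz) 6568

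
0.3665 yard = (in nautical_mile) 0.000181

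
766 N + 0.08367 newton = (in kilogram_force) 78.12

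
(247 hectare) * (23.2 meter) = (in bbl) 3.604e+08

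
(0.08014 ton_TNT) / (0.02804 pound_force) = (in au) 0.01797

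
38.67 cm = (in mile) 0.0002403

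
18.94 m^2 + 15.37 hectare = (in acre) 37.98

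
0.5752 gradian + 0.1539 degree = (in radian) 0.01172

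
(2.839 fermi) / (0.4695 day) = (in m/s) 6.999e-20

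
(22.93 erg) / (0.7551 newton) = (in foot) 9.963e-06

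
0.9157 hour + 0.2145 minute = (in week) 0.005472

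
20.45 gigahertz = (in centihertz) 2.045e+12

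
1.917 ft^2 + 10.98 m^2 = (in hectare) 0.001116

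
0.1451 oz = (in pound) 0.009069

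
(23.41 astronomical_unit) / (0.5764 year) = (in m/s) 1.927e+05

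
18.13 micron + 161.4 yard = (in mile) 0.0917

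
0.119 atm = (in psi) 1.749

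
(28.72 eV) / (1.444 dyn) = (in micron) 3.187e-07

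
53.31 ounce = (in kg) 1.511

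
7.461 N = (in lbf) 1.677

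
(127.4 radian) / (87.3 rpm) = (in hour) 0.003871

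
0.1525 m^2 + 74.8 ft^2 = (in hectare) 0.0007102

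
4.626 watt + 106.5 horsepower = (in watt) 7.942e+04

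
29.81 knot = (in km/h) 55.21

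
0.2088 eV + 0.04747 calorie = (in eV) 1.24e+18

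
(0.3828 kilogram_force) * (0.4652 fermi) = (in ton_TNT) 4.174e-25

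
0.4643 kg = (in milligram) 4.643e+05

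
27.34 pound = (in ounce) 437.4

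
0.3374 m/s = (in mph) 0.7547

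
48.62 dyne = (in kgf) 4.958e-05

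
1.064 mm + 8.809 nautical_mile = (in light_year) 1.724e-12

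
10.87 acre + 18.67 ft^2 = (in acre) 10.87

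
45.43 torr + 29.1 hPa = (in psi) 1.301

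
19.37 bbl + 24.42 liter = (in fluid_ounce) 1.05e+05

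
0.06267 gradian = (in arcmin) 3.384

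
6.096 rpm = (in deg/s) 36.58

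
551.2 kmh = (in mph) 342.5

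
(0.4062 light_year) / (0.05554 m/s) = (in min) 1.153e+15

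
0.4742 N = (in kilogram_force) 0.04835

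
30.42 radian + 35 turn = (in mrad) 2.503e+05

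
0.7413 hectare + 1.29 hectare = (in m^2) 2.031e+04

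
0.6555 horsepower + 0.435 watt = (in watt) 489.2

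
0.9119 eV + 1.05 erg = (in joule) 1.05e-07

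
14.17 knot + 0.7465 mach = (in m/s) 261.5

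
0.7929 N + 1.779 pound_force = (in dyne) 8.706e+05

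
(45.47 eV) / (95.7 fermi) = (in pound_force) 1.711e-05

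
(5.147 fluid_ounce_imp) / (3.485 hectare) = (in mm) 4.196e-06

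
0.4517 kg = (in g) 451.7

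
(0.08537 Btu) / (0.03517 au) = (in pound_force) 3.849e-09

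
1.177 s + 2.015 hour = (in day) 0.08397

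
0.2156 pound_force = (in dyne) 9.59e+04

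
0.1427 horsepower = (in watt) 106.4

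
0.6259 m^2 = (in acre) 0.0001547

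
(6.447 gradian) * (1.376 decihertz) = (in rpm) 0.1331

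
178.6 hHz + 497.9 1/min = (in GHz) 1.787e-05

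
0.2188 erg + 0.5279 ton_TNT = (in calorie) 5.279e+08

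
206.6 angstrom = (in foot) 6.778e-08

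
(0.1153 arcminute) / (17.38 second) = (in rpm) 1.843e-05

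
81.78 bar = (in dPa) 8.178e+07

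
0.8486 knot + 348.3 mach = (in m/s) 1.186e+05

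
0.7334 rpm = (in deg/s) 4.4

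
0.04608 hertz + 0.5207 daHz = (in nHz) 5.253e+09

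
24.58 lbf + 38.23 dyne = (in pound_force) 24.58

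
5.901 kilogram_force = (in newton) 57.87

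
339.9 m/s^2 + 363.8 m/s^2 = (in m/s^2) 703.7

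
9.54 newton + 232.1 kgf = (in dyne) 2.286e+08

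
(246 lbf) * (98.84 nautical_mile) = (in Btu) 1.899e+05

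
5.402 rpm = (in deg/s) 32.41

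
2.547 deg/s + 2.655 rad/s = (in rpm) 25.78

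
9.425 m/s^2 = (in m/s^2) 9.425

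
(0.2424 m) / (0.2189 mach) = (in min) 5.42e-05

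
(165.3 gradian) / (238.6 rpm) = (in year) 3.295e-09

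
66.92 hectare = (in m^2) 6.692e+05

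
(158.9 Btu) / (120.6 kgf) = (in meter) 141.8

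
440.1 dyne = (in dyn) 440.1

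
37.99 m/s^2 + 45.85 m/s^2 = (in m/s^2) 83.84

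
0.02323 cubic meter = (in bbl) 0.1461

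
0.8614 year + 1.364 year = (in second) 7.018e+07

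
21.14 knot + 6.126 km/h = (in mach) 0.03694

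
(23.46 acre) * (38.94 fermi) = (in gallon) 9.766e-07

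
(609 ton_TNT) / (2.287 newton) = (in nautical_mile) 6.016e+08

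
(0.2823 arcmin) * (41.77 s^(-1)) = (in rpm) 0.03275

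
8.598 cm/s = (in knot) 0.1671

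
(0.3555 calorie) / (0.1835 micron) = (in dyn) 8.106e+11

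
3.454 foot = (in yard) 1.151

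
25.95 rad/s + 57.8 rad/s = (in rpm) 799.8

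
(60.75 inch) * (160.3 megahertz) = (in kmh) 8.905e+08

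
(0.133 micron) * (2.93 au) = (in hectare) 5.83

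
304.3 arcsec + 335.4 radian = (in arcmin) 1.153e+06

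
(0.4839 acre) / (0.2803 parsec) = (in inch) 8.914e-12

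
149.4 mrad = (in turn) 0.02378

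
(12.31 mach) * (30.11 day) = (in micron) 1.09e+16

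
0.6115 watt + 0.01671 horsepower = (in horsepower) 0.01753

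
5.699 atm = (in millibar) 5775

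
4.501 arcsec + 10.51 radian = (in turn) 1.673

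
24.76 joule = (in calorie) 5.918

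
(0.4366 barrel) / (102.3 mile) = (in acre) 1.042e-10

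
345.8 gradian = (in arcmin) 1.867e+04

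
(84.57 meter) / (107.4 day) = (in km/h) 3.281e-05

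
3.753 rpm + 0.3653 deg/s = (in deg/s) 22.88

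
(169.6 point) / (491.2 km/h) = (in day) 5.075e-09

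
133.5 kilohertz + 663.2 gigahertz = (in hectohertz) 6.632e+09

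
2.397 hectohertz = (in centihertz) 2.397e+04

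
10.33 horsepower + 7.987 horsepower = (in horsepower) 18.32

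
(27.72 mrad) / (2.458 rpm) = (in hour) 2.991e-05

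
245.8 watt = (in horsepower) 0.3296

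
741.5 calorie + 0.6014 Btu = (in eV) 2.332e+22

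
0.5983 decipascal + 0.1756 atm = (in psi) 2.581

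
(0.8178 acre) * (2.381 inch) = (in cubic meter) 200.2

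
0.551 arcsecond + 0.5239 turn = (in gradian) 209.6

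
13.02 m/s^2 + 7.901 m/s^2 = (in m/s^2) 20.92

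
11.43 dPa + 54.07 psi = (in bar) 3.728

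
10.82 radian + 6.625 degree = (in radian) 10.94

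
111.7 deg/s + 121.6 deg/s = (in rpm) 38.88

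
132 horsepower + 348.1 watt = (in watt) 9.878e+04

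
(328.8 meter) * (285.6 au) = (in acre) 3.471e+12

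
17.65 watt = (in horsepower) 0.02367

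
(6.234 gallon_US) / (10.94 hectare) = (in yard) 2.359e-07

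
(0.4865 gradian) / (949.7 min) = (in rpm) 1.281e-06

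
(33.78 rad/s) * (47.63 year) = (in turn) 8.075e+09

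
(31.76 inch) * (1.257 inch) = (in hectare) 2.576e-06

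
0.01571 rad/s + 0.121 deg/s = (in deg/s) 1.021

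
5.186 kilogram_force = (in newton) 50.86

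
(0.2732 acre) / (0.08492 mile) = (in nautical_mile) 0.004368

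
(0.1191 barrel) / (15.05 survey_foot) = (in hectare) 4.128e-07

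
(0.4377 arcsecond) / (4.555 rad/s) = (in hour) 1.294e-10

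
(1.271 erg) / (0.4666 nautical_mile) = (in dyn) 1.471e-05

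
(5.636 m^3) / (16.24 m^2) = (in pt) 983.7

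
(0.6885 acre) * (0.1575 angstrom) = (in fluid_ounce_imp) 0.001544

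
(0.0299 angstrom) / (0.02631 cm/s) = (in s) 1.136e-08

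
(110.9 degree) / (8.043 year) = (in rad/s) 7.631e-09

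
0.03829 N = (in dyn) 3829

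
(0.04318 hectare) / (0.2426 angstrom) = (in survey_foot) 5.84e+13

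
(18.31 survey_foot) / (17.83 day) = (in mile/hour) 8.104e-06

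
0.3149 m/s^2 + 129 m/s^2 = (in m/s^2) 129.3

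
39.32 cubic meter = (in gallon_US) 1.039e+04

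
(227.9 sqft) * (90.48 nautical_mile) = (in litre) 3.548e+09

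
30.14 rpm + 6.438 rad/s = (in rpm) 91.62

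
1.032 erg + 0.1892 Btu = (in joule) 199.6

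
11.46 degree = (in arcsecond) 4.126e+04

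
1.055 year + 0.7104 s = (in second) 3.327e+07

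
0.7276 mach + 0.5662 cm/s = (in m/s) 247.8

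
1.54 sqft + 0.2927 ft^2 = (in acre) 4.207e-05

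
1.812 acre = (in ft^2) 7.893e+04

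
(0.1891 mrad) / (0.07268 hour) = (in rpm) 6.902e-06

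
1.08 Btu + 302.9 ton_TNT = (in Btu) 1.201e+09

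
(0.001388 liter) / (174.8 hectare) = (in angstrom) 0.007941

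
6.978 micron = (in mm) 0.006978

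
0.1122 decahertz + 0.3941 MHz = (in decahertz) 3.941e+04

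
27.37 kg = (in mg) 2.737e+07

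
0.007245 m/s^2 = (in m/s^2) 0.007245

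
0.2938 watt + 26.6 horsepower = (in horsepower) 26.6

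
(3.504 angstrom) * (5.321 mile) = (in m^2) 3.001e-06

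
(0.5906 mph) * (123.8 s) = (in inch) 1287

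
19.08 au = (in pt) 8.091e+15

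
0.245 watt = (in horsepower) 0.0003286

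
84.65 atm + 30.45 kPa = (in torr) 6.456e+04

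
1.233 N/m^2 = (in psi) 0.0001788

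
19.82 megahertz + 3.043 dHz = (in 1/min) 1.189e+09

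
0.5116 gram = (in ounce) 0.01805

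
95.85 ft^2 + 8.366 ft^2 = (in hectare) 0.0009682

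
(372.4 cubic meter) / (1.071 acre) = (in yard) 0.09397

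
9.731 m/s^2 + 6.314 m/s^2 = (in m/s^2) 16.05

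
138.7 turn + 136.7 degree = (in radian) 873.9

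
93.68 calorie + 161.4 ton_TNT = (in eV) 4.215e+30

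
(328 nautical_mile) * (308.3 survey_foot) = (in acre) 1.411e+04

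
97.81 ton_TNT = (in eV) 2.554e+30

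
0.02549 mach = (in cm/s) 867.9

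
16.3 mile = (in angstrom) 2.623e+14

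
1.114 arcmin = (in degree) 0.01857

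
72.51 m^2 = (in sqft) 780.5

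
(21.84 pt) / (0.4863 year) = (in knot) 9.766e-10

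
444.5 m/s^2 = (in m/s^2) 444.5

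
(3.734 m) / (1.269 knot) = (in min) 0.09533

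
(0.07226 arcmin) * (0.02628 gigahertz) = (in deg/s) 3.165e+04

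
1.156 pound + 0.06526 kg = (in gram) 589.6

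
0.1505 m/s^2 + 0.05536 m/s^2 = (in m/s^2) 0.2059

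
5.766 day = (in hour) 138.4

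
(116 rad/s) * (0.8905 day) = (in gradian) 5.682e+08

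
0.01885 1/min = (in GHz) 3.142e-13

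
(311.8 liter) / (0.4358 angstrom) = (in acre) 1.768e+06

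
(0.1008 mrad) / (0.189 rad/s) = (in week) 8.818e-10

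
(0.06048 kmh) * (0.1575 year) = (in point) 2.365e+08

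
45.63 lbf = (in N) 203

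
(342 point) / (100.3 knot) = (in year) 7.414e-11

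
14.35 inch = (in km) 0.0003645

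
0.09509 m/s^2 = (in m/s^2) 0.09509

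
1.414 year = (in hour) 1.239e+04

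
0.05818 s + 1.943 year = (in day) 709.2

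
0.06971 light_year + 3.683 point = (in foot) 2.164e+15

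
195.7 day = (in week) 27.96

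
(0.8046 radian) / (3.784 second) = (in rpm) 2.03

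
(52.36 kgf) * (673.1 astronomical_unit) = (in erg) 5.17e+23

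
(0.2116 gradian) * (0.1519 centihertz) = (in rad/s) 5.049e-06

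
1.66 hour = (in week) 0.009881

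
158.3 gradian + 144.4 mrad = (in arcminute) 9045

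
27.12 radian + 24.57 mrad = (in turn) 4.32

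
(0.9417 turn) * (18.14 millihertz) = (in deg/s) 6.15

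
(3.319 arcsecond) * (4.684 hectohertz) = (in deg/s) 0.4318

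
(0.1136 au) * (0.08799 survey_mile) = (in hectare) 2.407e+08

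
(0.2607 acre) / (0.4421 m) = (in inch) 9.395e+04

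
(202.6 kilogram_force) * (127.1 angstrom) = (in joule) 2.525e-05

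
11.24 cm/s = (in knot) 0.2185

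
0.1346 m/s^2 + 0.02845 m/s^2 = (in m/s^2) 0.1631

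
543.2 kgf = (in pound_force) 1198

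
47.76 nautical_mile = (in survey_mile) 54.96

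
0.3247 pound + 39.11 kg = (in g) 3.926e+04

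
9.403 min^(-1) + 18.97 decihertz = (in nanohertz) 2.054e+09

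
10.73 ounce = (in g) 304.2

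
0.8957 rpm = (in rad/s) 0.0938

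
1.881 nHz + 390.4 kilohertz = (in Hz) 3.904e+05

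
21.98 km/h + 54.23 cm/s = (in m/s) 6.648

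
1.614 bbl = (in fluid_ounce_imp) 9031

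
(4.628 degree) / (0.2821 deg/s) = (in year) 5.202e-07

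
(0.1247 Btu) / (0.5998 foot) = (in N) 719.6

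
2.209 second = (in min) 0.03682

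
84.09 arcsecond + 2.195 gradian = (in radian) 0.03489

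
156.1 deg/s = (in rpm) 26.02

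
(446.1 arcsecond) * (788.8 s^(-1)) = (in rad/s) 1.706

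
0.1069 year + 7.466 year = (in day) 2764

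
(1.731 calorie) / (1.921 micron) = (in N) 3.77e+06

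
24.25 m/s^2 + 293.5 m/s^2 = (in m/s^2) 317.8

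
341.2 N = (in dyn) 3.412e+07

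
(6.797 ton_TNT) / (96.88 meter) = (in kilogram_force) 2.993e+07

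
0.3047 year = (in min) 1.602e+05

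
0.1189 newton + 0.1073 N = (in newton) 0.2262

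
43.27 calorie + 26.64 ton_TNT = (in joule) 1.115e+11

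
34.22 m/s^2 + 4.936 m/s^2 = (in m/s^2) 39.16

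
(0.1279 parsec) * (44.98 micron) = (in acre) 4.387e+07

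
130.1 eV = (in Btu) 1.976e-20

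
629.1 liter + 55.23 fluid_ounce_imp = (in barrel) 3.967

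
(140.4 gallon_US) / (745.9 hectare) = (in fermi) 7.125e+07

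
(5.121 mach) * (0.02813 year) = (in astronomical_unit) 0.01034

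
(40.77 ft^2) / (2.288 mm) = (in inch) 6.517e+04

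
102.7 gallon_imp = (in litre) 466.9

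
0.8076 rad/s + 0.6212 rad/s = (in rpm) 13.64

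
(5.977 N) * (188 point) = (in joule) 0.3964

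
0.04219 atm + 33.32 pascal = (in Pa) 4308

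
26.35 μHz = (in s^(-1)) 2.635e-05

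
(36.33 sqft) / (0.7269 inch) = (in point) 5.182e+05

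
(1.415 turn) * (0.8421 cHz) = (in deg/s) 4.29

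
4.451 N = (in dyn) 4.451e+05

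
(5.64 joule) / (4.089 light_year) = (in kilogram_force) 1.487e-17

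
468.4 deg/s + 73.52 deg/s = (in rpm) 90.32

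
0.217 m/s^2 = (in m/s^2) 0.217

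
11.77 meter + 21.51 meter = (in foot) 109.2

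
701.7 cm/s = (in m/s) 7.017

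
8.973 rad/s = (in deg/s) 514.1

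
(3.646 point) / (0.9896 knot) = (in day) 2.924e-08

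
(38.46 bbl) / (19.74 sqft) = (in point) 9451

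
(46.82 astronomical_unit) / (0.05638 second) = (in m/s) 1.242e+14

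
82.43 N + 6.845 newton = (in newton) 89.28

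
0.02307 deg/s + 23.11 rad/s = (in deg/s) 1324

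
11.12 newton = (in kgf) 1.134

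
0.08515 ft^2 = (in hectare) 7.911e-07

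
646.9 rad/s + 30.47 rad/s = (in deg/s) 3.881e+04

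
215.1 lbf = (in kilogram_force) 97.57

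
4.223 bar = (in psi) 61.25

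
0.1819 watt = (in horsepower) 0.0002439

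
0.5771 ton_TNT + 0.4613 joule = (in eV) 1.507e+28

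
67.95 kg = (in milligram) 6.795e+07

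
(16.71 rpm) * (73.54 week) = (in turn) 1.239e+07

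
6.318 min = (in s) 379.1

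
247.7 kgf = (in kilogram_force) 247.7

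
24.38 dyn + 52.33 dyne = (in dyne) 76.71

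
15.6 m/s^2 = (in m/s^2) 15.6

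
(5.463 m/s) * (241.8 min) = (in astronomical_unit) 5.298e-07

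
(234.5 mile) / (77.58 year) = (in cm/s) 0.01543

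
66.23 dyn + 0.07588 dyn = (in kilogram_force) 6.761e-05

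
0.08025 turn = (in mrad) 504.2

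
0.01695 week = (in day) 0.1187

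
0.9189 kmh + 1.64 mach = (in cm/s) 5.587e+04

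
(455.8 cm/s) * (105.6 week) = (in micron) 2.911e+14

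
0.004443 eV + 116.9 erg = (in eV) 7.296e+13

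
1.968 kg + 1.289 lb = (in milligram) 2.553e+06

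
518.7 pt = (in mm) 183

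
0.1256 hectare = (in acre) 0.3104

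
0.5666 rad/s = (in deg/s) 32.46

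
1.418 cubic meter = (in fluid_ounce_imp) 4.991e+04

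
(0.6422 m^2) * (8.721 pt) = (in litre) 1.976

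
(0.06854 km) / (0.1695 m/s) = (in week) 0.0006686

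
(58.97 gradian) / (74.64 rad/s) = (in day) 1.436e-07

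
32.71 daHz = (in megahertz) 0.0003271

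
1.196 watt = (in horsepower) 0.001604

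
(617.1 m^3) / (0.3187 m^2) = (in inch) 7.623e+04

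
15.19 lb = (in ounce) 243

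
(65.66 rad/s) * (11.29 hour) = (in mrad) 2.669e+09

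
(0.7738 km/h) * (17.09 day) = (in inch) 1.25e+07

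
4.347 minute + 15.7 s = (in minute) 4.609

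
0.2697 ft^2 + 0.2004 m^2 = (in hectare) 2.255e-05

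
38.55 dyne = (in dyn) 38.55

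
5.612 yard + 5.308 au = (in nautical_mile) 4.288e+08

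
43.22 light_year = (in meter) 4.089e+17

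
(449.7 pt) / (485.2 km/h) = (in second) 0.001177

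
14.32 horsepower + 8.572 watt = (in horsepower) 14.33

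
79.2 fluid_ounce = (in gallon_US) 0.6188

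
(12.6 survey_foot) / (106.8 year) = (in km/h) 4.105e-09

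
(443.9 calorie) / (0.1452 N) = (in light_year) 1.352e-12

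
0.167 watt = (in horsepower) 0.000224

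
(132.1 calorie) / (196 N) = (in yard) 3.084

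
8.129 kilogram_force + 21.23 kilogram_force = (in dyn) 2.879e+07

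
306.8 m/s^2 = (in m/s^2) 306.8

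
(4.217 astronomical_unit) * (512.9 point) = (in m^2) 1.141e+11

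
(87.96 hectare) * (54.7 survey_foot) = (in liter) 1.467e+10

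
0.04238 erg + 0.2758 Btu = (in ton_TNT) 6.955e-08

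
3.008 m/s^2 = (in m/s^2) 3.008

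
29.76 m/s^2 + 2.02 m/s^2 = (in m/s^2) 31.78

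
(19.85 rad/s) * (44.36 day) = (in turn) 1.211e+07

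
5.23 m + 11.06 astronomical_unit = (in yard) 1.809e+12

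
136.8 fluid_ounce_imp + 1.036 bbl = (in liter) 168.6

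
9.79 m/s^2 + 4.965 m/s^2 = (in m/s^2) 14.75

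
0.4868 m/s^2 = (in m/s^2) 0.4868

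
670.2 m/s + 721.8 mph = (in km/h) 3574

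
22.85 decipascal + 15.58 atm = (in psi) 229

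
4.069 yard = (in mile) 0.002312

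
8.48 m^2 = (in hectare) 0.000848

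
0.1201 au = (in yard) 1.965e+10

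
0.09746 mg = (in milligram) 0.09746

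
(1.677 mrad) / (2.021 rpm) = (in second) 0.007924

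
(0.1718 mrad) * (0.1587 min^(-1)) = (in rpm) 4.339e-06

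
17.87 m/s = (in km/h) 64.33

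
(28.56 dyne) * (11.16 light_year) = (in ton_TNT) 7207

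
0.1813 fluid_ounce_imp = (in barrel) 3.24e-05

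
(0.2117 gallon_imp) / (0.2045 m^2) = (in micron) 4706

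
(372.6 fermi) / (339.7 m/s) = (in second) 1.097e-15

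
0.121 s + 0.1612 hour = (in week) 0.0009597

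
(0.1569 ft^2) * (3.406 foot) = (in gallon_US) 3.998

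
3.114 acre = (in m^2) 1.26e+04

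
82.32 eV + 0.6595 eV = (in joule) 1.329e-17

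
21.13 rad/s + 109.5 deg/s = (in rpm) 220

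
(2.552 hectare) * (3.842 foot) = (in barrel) 1.88e+05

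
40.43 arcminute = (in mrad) 11.76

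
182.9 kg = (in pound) 403.2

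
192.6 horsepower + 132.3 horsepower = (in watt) 2.423e+05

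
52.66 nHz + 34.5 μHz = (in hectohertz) 3.455e-07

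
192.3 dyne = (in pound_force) 0.0004323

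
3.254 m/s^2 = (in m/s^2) 3.254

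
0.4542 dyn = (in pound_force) 1.021e-06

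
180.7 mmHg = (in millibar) 240.9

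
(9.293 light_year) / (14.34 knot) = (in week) 1.971e+10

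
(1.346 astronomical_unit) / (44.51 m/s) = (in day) 5.236e+04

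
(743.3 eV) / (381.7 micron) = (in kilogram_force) 3.181e-14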